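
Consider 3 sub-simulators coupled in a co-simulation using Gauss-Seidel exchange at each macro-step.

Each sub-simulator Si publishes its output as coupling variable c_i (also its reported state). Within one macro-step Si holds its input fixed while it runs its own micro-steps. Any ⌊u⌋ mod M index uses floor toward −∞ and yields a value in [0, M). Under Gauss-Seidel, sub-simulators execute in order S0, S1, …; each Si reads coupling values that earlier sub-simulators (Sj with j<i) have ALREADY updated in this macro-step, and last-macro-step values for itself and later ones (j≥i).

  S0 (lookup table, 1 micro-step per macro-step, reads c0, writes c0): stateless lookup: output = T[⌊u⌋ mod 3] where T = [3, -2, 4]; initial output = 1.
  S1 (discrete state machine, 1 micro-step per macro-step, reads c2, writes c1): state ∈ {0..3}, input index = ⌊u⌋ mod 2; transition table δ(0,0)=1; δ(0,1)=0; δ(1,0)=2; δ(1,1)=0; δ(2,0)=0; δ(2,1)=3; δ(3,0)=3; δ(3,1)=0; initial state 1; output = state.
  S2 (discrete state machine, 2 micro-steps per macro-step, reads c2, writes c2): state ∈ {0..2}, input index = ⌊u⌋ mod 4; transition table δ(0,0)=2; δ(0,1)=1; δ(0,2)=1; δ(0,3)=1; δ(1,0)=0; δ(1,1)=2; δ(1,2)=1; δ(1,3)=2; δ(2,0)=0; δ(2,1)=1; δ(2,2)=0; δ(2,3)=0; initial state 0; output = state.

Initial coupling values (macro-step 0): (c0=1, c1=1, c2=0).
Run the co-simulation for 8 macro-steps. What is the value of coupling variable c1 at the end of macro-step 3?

macro 1: S0 reads c0=1 → after 1×micro: -2; S1 reads c2=0 → after 1×micro: 2; S2 reads c2=0 → after 2×micro: 0 ⇒ (c0=-2, c1=2, c2=0)
macro 2: S0 reads c0=-2 → after 1×micro: -2; S1 reads c2=0 → after 1×micro: 0; S2 reads c2=0 → after 2×micro: 0 ⇒ (c0=-2, c1=0, c2=0)
macro 3: S0 reads c0=-2 → after 1×micro: -2; S1 reads c2=0 → after 1×micro: 1; S2 reads c2=0 → after 2×micro: 0 ⇒ (c0=-2, c1=1, c2=0)
macro 4: S0 reads c0=-2 → after 1×micro: -2; S1 reads c2=0 → after 1×micro: 2; S2 reads c2=0 → after 2×micro: 0 ⇒ (c0=-2, c1=2, c2=0)
macro 5: S0 reads c0=-2 → after 1×micro: -2; S1 reads c2=0 → after 1×micro: 0; S2 reads c2=0 → after 2×micro: 0 ⇒ (c0=-2, c1=0, c2=0)
macro 6: S0 reads c0=-2 → after 1×micro: -2; S1 reads c2=0 → after 1×micro: 1; S2 reads c2=0 → after 2×micro: 0 ⇒ (c0=-2, c1=1, c2=0)
macro 7: S0 reads c0=-2 → after 1×micro: -2; S1 reads c2=0 → after 1×micro: 2; S2 reads c2=0 → after 2×micro: 0 ⇒ (c0=-2, c1=2, c2=0)
macro 8: S0 reads c0=-2 → after 1×micro: -2; S1 reads c2=0 → after 1×micro: 0; S2 reads c2=0 → after 2×micro: 0 ⇒ (c0=-2, c1=0, c2=0)

c1 at macro-step 3 = 1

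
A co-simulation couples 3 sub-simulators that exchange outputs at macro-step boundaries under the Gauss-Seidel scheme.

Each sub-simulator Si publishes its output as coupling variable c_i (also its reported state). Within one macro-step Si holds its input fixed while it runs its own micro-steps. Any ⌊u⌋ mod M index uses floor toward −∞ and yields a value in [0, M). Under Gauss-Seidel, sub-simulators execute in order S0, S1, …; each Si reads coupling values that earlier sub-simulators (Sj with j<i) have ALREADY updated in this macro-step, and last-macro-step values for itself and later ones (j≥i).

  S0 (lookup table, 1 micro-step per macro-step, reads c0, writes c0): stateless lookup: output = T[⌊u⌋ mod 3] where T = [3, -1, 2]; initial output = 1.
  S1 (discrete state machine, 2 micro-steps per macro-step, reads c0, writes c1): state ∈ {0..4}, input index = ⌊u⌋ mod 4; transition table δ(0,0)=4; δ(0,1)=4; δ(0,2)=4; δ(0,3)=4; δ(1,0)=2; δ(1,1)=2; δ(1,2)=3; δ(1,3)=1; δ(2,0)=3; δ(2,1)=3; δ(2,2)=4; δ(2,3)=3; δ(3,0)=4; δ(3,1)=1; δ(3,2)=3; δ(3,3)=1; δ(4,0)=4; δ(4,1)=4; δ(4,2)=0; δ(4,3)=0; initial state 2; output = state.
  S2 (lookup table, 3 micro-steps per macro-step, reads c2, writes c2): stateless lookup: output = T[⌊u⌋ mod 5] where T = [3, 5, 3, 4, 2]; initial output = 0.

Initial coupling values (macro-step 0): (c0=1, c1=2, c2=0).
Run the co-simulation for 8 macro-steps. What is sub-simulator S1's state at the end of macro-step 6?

macro 1: S0 reads c0=1 → after 1×micro: -1; S1 reads c0=-1 → after 2×micro: 1; S2 reads c2=0 → after 3×micro: 3 ⇒ (c0=-1, c1=1, c2=3)
macro 2: S0 reads c0=-1 → after 1×micro: 2; S1 reads c0=2 → after 2×micro: 3; S2 reads c2=3 → after 3×micro: 4 ⇒ (c0=2, c1=3, c2=4)
macro 3: S0 reads c0=2 → after 1×micro: 2; S1 reads c0=2 → after 2×micro: 3; S2 reads c2=4 → after 3×micro: 2 ⇒ (c0=2, c1=3, c2=2)
macro 4: S0 reads c0=2 → after 1×micro: 2; S1 reads c0=2 → after 2×micro: 3; S2 reads c2=2 → after 3×micro: 3 ⇒ (c0=2, c1=3, c2=3)
macro 5: S0 reads c0=2 → after 1×micro: 2; S1 reads c0=2 → after 2×micro: 3; S2 reads c2=3 → after 3×micro: 4 ⇒ (c0=2, c1=3, c2=4)
macro 6: S0 reads c0=2 → after 1×micro: 2; S1 reads c0=2 → after 2×micro: 3; S2 reads c2=4 → after 3×micro: 2 ⇒ (c0=2, c1=3, c2=2)
macro 7: S0 reads c0=2 → after 1×micro: 2; S1 reads c0=2 → after 2×micro: 3; S2 reads c2=2 → after 3×micro: 3 ⇒ (c0=2, c1=3, c2=3)
macro 8: S0 reads c0=2 → after 1×micro: 2; S1 reads c0=2 → after 2×micro: 3; S2 reads c2=3 → after 3×micro: 4 ⇒ (c0=2, c1=3, c2=4)

S1 state at macro-step 6 = 3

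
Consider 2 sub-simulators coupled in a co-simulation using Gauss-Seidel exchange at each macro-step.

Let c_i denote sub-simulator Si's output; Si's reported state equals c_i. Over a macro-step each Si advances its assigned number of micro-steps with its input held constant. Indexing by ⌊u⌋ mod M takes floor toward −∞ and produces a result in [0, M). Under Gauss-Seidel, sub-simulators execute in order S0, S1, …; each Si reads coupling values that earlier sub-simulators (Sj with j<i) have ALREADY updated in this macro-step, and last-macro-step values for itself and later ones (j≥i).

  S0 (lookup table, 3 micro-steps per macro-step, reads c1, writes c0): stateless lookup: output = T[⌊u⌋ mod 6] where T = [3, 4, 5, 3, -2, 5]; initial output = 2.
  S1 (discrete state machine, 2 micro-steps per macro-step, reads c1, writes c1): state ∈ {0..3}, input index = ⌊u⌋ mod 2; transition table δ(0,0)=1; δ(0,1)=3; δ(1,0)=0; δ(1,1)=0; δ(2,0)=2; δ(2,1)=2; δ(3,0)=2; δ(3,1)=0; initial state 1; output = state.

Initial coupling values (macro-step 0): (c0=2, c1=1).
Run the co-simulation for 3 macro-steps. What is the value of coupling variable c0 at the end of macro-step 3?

macro 1: S0 reads c1=1 → after 3×micro: 4; S1 reads c1=1 → after 2×micro: 3 ⇒ (c0=4, c1=3)
macro 2: S0 reads c1=3 → after 3×micro: 3; S1 reads c1=3 → after 2×micro: 3 ⇒ (c0=3, c1=3)
macro 3: S0 reads c1=3 → after 3×micro: 3; S1 reads c1=3 → after 2×micro: 3 ⇒ (c0=3, c1=3)

c0 at macro-step 3 = 3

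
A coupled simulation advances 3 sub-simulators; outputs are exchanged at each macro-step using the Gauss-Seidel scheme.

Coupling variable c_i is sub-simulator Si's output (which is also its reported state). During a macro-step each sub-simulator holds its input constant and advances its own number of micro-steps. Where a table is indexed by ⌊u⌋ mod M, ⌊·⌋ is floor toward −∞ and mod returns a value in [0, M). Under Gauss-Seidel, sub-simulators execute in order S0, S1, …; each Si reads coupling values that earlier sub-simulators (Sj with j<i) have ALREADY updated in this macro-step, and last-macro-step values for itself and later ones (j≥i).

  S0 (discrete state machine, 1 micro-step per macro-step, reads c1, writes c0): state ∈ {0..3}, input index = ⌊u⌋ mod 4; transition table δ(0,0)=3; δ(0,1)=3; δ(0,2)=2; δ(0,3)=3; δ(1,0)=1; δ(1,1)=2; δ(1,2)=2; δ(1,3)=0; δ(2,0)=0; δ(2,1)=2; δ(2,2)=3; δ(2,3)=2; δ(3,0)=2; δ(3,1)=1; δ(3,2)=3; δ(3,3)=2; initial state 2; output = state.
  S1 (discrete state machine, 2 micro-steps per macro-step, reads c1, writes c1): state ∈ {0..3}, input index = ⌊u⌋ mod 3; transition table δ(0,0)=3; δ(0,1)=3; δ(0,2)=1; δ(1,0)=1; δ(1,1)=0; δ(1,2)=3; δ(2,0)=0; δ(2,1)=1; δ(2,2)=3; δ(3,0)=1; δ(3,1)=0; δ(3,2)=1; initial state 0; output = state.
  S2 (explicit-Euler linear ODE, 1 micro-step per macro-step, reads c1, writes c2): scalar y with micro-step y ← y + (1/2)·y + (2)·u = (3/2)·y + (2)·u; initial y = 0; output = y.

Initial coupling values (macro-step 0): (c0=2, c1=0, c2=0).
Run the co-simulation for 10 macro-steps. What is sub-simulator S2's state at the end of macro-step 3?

macro 1: S0 reads c1=0 → after 1×micro: 0; S1 reads c1=0 → after 2×micro: 1; S2 reads c1=1 → after 1×micro: 2 ⇒ (c0=0, c1=1, c2=2)
macro 2: S0 reads c1=1 → after 1×micro: 3; S1 reads c1=1 → after 2×micro: 3; S2 reads c1=3 → after 1×micro: 9 ⇒ (c0=3, c1=3, c2=9)
macro 3: S0 reads c1=3 → after 1×micro: 2; S1 reads c1=3 → after 2×micro: 1; S2 reads c1=1 → after 1×micro: 31/2 ⇒ (c0=2, c1=1, c2=31/2)
macro 4: S0 reads c1=1 → after 1×micro: 2; S1 reads c1=1 → after 2×micro: 3; S2 reads c1=3 → after 1×micro: 117/4 ⇒ (c0=2, c1=3, c2=117/4)
macro 5: S0 reads c1=3 → after 1×micro: 2; S1 reads c1=3 → after 2×micro: 1; S2 reads c1=1 → after 1×micro: 367/8 ⇒ (c0=2, c1=1, c2=367/8)
macro 6: S0 reads c1=1 → after 1×micro: 2; S1 reads c1=1 → after 2×micro: 3; S2 reads c1=3 → after 1×micro: 1197/16 ⇒ (c0=2, c1=3, c2=1197/16)
macro 7: S0 reads c1=3 → after 1×micro: 2; S1 reads c1=3 → after 2×micro: 1; S2 reads c1=1 → after 1×micro: 3655/32 ⇒ (c0=2, c1=1, c2=3655/32)
macro 8: S0 reads c1=1 → after 1×micro: 2; S1 reads c1=1 → after 2×micro: 3; S2 reads c1=3 → after 1×micro: 11349/64 ⇒ (c0=2, c1=3, c2=11349/64)
macro 9: S0 reads c1=3 → after 1×micro: 2; S1 reads c1=3 → after 2×micro: 1; S2 reads c1=1 → after 1×micro: 34303/128 ⇒ (c0=2, c1=1, c2=34303/128)
macro 10: S0 reads c1=1 → after 1×micro: 2; S1 reads c1=1 → after 2×micro: 3; S2 reads c1=3 → after 1×micro: 104445/256 ⇒ (c0=2, c1=3, c2=104445/256)

S2 state at macro-step 3 = 31/2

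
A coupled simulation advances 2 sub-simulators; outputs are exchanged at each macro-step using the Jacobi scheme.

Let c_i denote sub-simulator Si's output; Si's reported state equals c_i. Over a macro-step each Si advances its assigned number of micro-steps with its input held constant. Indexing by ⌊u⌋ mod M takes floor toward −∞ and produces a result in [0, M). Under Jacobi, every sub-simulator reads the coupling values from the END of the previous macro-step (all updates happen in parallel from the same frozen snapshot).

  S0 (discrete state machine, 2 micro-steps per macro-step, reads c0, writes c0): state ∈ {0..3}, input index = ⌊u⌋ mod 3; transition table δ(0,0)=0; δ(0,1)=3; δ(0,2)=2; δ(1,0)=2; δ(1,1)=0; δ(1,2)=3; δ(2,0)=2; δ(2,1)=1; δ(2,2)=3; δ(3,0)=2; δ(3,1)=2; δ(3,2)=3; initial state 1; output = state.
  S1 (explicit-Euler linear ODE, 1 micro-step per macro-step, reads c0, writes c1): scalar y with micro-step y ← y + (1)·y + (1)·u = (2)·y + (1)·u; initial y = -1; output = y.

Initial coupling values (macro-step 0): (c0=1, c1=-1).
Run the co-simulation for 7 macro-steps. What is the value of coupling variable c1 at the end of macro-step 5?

c1 at macro-step 5 = 24

macro 1: S0 reads c0=1 → after 2×micro: 3; S1 reads c0=1 → after 1×micro: -1 ⇒ (c0=3, c1=-1)
macro 2: S0 reads c0=3 → after 2×micro: 2; S1 reads c0=3 → after 1×micro: 1 ⇒ (c0=2, c1=1)
macro 3: S0 reads c0=2 → after 2×micro: 3; S1 reads c0=2 → after 1×micro: 4 ⇒ (c0=3, c1=4)
macro 4: S0 reads c0=3 → after 2×micro: 2; S1 reads c0=3 → after 1×micro: 11 ⇒ (c0=2, c1=11)
macro 5: S0 reads c0=2 → after 2×micro: 3; S1 reads c0=2 → after 1×micro: 24 ⇒ (c0=3, c1=24)
macro 6: S0 reads c0=3 → after 2×micro: 2; S1 reads c0=3 → after 1×micro: 51 ⇒ (c0=2, c1=51)
macro 7: S0 reads c0=2 → after 2×micro: 3; S1 reads c0=2 → after 1×micro: 104 ⇒ (c0=3, c1=104)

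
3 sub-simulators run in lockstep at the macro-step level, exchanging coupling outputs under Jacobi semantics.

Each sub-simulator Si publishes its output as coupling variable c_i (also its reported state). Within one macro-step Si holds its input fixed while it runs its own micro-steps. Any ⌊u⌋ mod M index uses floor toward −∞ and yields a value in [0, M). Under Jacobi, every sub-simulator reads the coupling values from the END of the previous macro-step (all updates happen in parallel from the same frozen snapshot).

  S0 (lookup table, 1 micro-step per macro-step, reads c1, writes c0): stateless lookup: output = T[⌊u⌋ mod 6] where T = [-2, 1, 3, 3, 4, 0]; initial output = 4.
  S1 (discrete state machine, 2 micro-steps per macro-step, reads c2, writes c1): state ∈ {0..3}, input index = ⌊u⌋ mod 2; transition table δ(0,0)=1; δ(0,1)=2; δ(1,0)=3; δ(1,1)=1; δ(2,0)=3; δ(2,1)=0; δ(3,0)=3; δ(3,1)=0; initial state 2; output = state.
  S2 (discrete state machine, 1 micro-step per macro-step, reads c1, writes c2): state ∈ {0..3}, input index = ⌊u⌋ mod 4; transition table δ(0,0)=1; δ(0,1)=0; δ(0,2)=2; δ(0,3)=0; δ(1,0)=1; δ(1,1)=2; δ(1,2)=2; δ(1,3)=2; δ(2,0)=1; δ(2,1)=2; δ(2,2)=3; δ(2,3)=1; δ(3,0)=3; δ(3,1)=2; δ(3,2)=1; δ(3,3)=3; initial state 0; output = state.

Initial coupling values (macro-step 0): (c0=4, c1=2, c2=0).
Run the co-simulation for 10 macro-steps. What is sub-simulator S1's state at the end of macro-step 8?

macro 1: S0 reads c1=2 → after 1×micro: 3; S1 reads c2=0 → after 2×micro: 3; S2 reads c1=2 → after 1×micro: 2 ⇒ (c0=3, c1=3, c2=2)
macro 2: S0 reads c1=3 → after 1×micro: 3; S1 reads c2=2 → after 2×micro: 3; S2 reads c1=3 → after 1×micro: 1 ⇒ (c0=3, c1=3, c2=1)
macro 3: S0 reads c1=3 → after 1×micro: 3; S1 reads c2=1 → after 2×micro: 2; S2 reads c1=3 → after 1×micro: 2 ⇒ (c0=3, c1=2, c2=2)
macro 4: S0 reads c1=2 → after 1×micro: 3; S1 reads c2=2 → after 2×micro: 3; S2 reads c1=2 → after 1×micro: 3 ⇒ (c0=3, c1=3, c2=3)
macro 5: S0 reads c1=3 → after 1×micro: 3; S1 reads c2=3 → after 2×micro: 2; S2 reads c1=3 → after 1×micro: 3 ⇒ (c0=3, c1=2, c2=3)
macro 6: S0 reads c1=2 → after 1×micro: 3; S1 reads c2=3 → after 2×micro: 2; S2 reads c1=2 → after 1×micro: 1 ⇒ (c0=3, c1=2, c2=1)
macro 7: S0 reads c1=2 → after 1×micro: 3; S1 reads c2=1 → after 2×micro: 2; S2 reads c1=2 → after 1×micro: 2 ⇒ (c0=3, c1=2, c2=2)
macro 8: S0 reads c1=2 → after 1×micro: 3; S1 reads c2=2 → after 2×micro: 3; S2 reads c1=2 → after 1×micro: 3 ⇒ (c0=3, c1=3, c2=3)
macro 9: S0 reads c1=3 → after 1×micro: 3; S1 reads c2=3 → after 2×micro: 2; S2 reads c1=3 → after 1×micro: 3 ⇒ (c0=3, c1=2, c2=3)
macro 10: S0 reads c1=2 → after 1×micro: 3; S1 reads c2=3 → after 2×micro: 2; S2 reads c1=2 → after 1×micro: 1 ⇒ (c0=3, c1=2, c2=1)

S1 state at macro-step 8 = 3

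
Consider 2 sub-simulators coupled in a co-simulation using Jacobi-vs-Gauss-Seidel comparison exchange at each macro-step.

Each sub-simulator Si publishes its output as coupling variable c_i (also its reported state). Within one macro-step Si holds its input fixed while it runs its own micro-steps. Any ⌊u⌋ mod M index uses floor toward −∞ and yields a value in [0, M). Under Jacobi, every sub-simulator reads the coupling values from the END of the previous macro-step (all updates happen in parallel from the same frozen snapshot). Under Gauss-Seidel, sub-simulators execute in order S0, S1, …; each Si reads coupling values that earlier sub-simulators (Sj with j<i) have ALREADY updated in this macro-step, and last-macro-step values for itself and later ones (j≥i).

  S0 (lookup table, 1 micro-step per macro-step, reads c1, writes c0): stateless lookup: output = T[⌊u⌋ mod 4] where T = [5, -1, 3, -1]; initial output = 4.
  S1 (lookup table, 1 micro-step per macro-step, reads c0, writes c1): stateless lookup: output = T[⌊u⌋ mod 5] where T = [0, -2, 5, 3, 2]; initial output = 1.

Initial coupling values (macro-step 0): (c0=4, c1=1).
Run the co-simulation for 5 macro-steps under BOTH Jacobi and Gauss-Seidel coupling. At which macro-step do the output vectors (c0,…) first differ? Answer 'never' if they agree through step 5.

first divergence at macro-step: 2

[Jacobi] macro 1: S0 reads c1=1 → after 1×micro: -1; S1 reads c0=4 → after 1×micro: 2 ⇒ (c0=-1, c1=2)
[Jacobi] macro 2: S0 reads c1=2 → after 1×micro: 3; S1 reads c0=-1 → after 1×micro: 2 ⇒ (c0=3, c1=2)
[Jacobi] macro 3: S0 reads c1=2 → after 1×micro: 3; S1 reads c0=3 → after 1×micro: 3 ⇒ (c0=3, c1=3)
[Jacobi] macro 4: S0 reads c1=3 → after 1×micro: -1; S1 reads c0=3 → after 1×micro: 3 ⇒ (c0=-1, c1=3)
[Jacobi] macro 5: S0 reads c1=3 → after 1×micro: -1; S1 reads c0=-1 → after 1×micro: 2 ⇒ (c0=-1, c1=2)
[Gauss-Seidel] macro 1: S0 reads c1=1 → after 1×micro: -1; S1 reads c0=-1 → after 1×micro: 2 ⇒ (c0=-1, c1=2)
[Gauss-Seidel] macro 2: S0 reads c1=2 → after 1×micro: 3; S1 reads c0=3 → after 1×micro: 3 ⇒ (c0=3, c1=3)
[Gauss-Seidel] macro 3: S0 reads c1=3 → after 1×micro: -1; S1 reads c0=-1 → after 1×micro: 2 ⇒ (c0=-1, c1=2)
[Gauss-Seidel] macro 4: S0 reads c1=2 → after 1×micro: 3; S1 reads c0=3 → after 1×micro: 3 ⇒ (c0=3, c1=3)
[Gauss-Seidel] macro 5: S0 reads c1=3 → after 1×micro: -1; S1 reads c0=-1 → after 1×micro: 2 ⇒ (c0=-1, c1=2)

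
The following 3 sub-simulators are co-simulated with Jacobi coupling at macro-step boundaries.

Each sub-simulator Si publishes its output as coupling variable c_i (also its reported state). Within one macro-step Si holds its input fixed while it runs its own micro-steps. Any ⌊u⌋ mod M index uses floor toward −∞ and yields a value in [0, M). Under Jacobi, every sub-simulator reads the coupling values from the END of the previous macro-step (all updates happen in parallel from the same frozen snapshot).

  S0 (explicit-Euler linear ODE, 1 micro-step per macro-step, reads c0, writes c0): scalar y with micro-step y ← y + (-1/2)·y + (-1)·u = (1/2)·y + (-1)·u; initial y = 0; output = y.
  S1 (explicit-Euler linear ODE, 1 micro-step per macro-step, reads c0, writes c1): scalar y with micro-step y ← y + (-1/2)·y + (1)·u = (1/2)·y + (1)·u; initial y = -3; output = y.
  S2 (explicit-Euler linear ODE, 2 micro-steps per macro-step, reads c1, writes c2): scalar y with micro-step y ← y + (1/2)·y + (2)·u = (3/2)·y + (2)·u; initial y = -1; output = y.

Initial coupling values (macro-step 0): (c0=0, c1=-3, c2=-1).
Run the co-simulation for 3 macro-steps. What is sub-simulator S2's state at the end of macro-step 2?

S2 state at macro-step 2 = -741/16

macro 1: S0 reads c0=0 → after 1×micro: 0; S1 reads c0=0 → after 1×micro: -3/2; S2 reads c1=-3 → after 2×micro: -69/4 ⇒ (c0=0, c1=-3/2, c2=-69/4)
macro 2: S0 reads c0=0 → after 1×micro: 0; S1 reads c0=0 → after 1×micro: -3/4; S2 reads c1=-3/2 → after 2×micro: -741/16 ⇒ (c0=0, c1=-3/4, c2=-741/16)
macro 3: S0 reads c0=0 → after 1×micro: 0; S1 reads c0=0 → after 1×micro: -3/8; S2 reads c1=-3/4 → after 2×micro: -6909/64 ⇒ (c0=0, c1=-3/8, c2=-6909/64)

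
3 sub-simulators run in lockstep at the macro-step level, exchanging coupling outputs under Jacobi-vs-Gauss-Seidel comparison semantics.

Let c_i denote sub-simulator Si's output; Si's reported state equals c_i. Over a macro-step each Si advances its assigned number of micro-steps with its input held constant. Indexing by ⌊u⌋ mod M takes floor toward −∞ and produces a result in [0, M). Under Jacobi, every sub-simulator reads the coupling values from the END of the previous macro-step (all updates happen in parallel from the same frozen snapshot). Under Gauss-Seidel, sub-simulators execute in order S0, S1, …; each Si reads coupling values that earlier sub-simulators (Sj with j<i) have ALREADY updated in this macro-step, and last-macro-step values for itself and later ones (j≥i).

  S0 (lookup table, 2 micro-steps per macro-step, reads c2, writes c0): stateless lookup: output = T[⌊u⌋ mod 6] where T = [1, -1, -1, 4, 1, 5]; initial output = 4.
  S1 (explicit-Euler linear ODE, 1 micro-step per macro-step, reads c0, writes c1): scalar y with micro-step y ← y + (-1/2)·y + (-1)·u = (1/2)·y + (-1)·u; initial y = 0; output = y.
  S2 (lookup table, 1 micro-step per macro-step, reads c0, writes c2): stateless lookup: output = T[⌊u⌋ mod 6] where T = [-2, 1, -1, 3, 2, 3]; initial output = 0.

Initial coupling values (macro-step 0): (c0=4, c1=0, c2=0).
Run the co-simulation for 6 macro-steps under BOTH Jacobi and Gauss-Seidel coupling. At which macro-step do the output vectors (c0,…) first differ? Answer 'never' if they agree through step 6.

[Jacobi] macro 1: S0 reads c2=0 → after 2×micro: 1; S1 reads c0=4 → after 1×micro: -4; S2 reads c0=4 → after 1×micro: 2 ⇒ (c0=1, c1=-4, c2=2)
[Jacobi] macro 2: S0 reads c2=2 → after 2×micro: -1; S1 reads c0=1 → after 1×micro: -3; S2 reads c0=1 → after 1×micro: 1 ⇒ (c0=-1, c1=-3, c2=1)
[Jacobi] macro 3: S0 reads c2=1 → after 2×micro: -1; S1 reads c0=-1 → after 1×micro: -1/2; S2 reads c0=-1 → after 1×micro: 3 ⇒ (c0=-1, c1=-1/2, c2=3)
[Jacobi] macro 4: S0 reads c2=3 → after 2×micro: 4; S1 reads c0=-1 → after 1×micro: 3/4; S2 reads c0=-1 → after 1×micro: 3 ⇒ (c0=4, c1=3/4, c2=3)
[Jacobi] macro 5: S0 reads c2=3 → after 2×micro: 4; S1 reads c0=4 → after 1×micro: -29/8; S2 reads c0=4 → after 1×micro: 2 ⇒ (c0=4, c1=-29/8, c2=2)
[Jacobi] macro 6: S0 reads c2=2 → after 2×micro: -1; S1 reads c0=4 → after 1×micro: -93/16; S2 reads c0=4 → after 1×micro: 2 ⇒ (c0=-1, c1=-93/16, c2=2)
[Gauss-Seidel] macro 1: S0 reads c2=0 → after 2×micro: 1; S1 reads c0=1 → after 1×micro: -1; S2 reads c0=1 → after 1×micro: 1 ⇒ (c0=1, c1=-1, c2=1)
[Gauss-Seidel] macro 2: S0 reads c2=1 → after 2×micro: -1; S1 reads c0=-1 → after 1×micro: 1/2; S2 reads c0=-1 → after 1×micro: 3 ⇒ (c0=-1, c1=1/2, c2=3)
[Gauss-Seidel] macro 3: S0 reads c2=3 → after 2×micro: 4; S1 reads c0=4 → after 1×micro: -15/4; S2 reads c0=4 → after 1×micro: 2 ⇒ (c0=4, c1=-15/4, c2=2)
[Gauss-Seidel] macro 4: S0 reads c2=2 → after 2×micro: -1; S1 reads c0=-1 → after 1×micro: -7/8; S2 reads c0=-1 → after 1×micro: 3 ⇒ (c0=-1, c1=-7/8, c2=3)
[Gauss-Seidel] macro 5: S0 reads c2=3 → after 2×micro: 4; S1 reads c0=4 → after 1×micro: -71/16; S2 reads c0=4 → after 1×micro: 2 ⇒ (c0=4, c1=-71/16, c2=2)
[Gauss-Seidel] macro 6: S0 reads c2=2 → after 2×micro: -1; S1 reads c0=-1 → after 1×micro: -39/32; S2 reads c0=-1 → after 1×micro: 3 ⇒ (c0=-1, c1=-39/32, c2=3)

first divergence at macro-step: 1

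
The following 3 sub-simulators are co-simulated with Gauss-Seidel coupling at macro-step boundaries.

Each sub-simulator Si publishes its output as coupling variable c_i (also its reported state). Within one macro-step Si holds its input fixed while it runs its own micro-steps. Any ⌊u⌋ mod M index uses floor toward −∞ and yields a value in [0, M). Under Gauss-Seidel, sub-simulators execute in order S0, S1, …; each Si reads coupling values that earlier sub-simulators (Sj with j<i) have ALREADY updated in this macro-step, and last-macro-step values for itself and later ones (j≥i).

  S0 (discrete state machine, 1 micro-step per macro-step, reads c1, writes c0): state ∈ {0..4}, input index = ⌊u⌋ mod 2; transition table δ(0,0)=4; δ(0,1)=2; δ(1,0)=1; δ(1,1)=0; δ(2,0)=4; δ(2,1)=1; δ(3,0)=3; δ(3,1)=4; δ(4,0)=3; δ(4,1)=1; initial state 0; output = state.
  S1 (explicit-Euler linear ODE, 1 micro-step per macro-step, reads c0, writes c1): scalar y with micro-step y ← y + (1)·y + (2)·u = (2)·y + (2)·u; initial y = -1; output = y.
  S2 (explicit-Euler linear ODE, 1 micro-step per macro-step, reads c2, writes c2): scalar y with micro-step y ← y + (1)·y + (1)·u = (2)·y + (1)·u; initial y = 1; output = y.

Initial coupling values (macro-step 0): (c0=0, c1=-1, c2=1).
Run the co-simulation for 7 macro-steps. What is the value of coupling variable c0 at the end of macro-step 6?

macro 1: S0 reads c1=-1 → after 1×micro: 2; S1 reads c0=2 → after 1×micro: 2; S2 reads c2=1 → after 1×micro: 3 ⇒ (c0=2, c1=2, c2=3)
macro 2: S0 reads c1=2 → after 1×micro: 4; S1 reads c0=4 → after 1×micro: 12; S2 reads c2=3 → after 1×micro: 9 ⇒ (c0=4, c1=12, c2=9)
macro 3: S0 reads c1=12 → after 1×micro: 3; S1 reads c0=3 → after 1×micro: 30; S2 reads c2=9 → after 1×micro: 27 ⇒ (c0=3, c1=30, c2=27)
macro 4: S0 reads c1=30 → after 1×micro: 3; S1 reads c0=3 → after 1×micro: 66; S2 reads c2=27 → after 1×micro: 81 ⇒ (c0=3, c1=66, c2=81)
macro 5: S0 reads c1=66 → after 1×micro: 3; S1 reads c0=3 → after 1×micro: 138; S2 reads c2=81 → after 1×micro: 243 ⇒ (c0=3, c1=138, c2=243)
macro 6: S0 reads c1=138 → after 1×micro: 3; S1 reads c0=3 → after 1×micro: 282; S2 reads c2=243 → after 1×micro: 729 ⇒ (c0=3, c1=282, c2=729)
macro 7: S0 reads c1=282 → after 1×micro: 3; S1 reads c0=3 → after 1×micro: 570; S2 reads c2=729 → after 1×micro: 2187 ⇒ (c0=3, c1=570, c2=2187)

c0 at macro-step 6 = 3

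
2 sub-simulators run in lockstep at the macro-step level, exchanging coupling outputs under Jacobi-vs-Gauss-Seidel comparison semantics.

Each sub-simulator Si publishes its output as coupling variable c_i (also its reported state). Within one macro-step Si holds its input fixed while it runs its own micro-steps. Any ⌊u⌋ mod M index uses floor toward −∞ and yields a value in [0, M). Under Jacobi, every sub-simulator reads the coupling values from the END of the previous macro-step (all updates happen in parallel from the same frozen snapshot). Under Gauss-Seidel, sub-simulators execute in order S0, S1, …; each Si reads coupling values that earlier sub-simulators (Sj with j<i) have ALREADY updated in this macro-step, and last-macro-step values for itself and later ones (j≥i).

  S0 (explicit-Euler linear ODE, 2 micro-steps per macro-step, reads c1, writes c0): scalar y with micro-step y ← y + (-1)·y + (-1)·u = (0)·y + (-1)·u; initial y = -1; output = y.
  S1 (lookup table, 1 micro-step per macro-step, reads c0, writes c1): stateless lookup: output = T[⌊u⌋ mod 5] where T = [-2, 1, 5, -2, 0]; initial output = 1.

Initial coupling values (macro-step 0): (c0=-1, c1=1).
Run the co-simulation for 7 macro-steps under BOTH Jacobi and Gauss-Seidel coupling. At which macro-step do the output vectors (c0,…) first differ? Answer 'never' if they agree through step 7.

[Jacobi] macro 1: S0 reads c1=1 → after 2×micro: -1; S1 reads c0=-1 → after 1×micro: 0 ⇒ (c0=-1, c1=0)
[Jacobi] macro 2: S0 reads c1=0 → after 2×micro: 0; S1 reads c0=-1 → after 1×micro: 0 ⇒ (c0=0, c1=0)
[Jacobi] macro 3: S0 reads c1=0 → after 2×micro: 0; S1 reads c0=0 → after 1×micro: -2 ⇒ (c0=0, c1=-2)
[Jacobi] macro 4: S0 reads c1=-2 → after 2×micro: 2; S1 reads c0=0 → after 1×micro: -2 ⇒ (c0=2, c1=-2)
[Jacobi] macro 5: S0 reads c1=-2 → after 2×micro: 2; S1 reads c0=2 → after 1×micro: 5 ⇒ (c0=2, c1=5)
[Jacobi] macro 6: S0 reads c1=5 → after 2×micro: -5; S1 reads c0=2 → after 1×micro: 5 ⇒ (c0=-5, c1=5)
[Jacobi] macro 7: S0 reads c1=5 → after 2×micro: -5; S1 reads c0=-5 → after 1×micro: -2 ⇒ (c0=-5, c1=-2)
[Gauss-Seidel] macro 1: S0 reads c1=1 → after 2×micro: -1; S1 reads c0=-1 → after 1×micro: 0 ⇒ (c0=-1, c1=0)
[Gauss-Seidel] macro 2: S0 reads c1=0 → after 2×micro: 0; S1 reads c0=0 → after 1×micro: -2 ⇒ (c0=0, c1=-2)
[Gauss-Seidel] macro 3: S0 reads c1=-2 → after 2×micro: 2; S1 reads c0=2 → after 1×micro: 5 ⇒ (c0=2, c1=5)
[Gauss-Seidel] macro 4: S0 reads c1=5 → after 2×micro: -5; S1 reads c0=-5 → after 1×micro: -2 ⇒ (c0=-5, c1=-2)
[Gauss-Seidel] macro 5: S0 reads c1=-2 → after 2×micro: 2; S1 reads c0=2 → after 1×micro: 5 ⇒ (c0=2, c1=5)
[Gauss-Seidel] macro 6: S0 reads c1=5 → after 2×micro: -5; S1 reads c0=-5 → after 1×micro: -2 ⇒ (c0=-5, c1=-2)
[Gauss-Seidel] macro 7: S0 reads c1=-2 → after 2×micro: 2; S1 reads c0=2 → after 1×micro: 5 ⇒ (c0=2, c1=5)

first divergence at macro-step: 2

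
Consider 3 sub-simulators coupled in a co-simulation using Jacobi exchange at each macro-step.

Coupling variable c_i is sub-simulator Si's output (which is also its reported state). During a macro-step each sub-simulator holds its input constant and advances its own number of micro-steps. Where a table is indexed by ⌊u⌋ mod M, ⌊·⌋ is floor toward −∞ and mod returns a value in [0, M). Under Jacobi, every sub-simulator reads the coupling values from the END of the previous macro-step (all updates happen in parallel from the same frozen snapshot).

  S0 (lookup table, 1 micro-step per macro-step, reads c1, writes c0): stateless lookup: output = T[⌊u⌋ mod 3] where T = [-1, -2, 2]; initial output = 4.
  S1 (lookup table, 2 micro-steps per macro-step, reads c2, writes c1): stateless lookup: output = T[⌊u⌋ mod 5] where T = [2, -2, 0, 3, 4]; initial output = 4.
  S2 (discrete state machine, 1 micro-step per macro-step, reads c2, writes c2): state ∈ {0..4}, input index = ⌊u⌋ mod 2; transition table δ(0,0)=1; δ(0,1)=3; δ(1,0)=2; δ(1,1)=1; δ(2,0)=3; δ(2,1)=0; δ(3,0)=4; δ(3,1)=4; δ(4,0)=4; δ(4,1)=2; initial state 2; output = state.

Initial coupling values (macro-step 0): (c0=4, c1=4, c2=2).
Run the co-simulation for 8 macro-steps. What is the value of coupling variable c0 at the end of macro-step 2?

macro 1: S0 reads c1=4 → after 1×micro: -2; S1 reads c2=2 → after 2×micro: 0; S2 reads c2=2 → after 1×micro: 3 ⇒ (c0=-2, c1=0, c2=3)
macro 2: S0 reads c1=0 → after 1×micro: -1; S1 reads c2=3 → after 2×micro: 3; S2 reads c2=3 → after 1×micro: 4 ⇒ (c0=-1, c1=3, c2=4)
macro 3: S0 reads c1=3 → after 1×micro: -1; S1 reads c2=4 → after 2×micro: 4; S2 reads c2=4 → after 1×micro: 4 ⇒ (c0=-1, c1=4, c2=4)
macro 4: S0 reads c1=4 → after 1×micro: -2; S1 reads c2=4 → after 2×micro: 4; S2 reads c2=4 → after 1×micro: 4 ⇒ (c0=-2, c1=4, c2=4)
macro 5: S0 reads c1=4 → after 1×micro: -2; S1 reads c2=4 → after 2×micro: 4; S2 reads c2=4 → after 1×micro: 4 ⇒ (c0=-2, c1=4, c2=4)
macro 6: S0 reads c1=4 → after 1×micro: -2; S1 reads c2=4 → after 2×micro: 4; S2 reads c2=4 → after 1×micro: 4 ⇒ (c0=-2, c1=4, c2=4)
macro 7: S0 reads c1=4 → after 1×micro: -2; S1 reads c2=4 → after 2×micro: 4; S2 reads c2=4 → after 1×micro: 4 ⇒ (c0=-2, c1=4, c2=4)
macro 8: S0 reads c1=4 → after 1×micro: -2; S1 reads c2=4 → after 2×micro: 4; S2 reads c2=4 → after 1×micro: 4 ⇒ (c0=-2, c1=4, c2=4)

c0 at macro-step 2 = -1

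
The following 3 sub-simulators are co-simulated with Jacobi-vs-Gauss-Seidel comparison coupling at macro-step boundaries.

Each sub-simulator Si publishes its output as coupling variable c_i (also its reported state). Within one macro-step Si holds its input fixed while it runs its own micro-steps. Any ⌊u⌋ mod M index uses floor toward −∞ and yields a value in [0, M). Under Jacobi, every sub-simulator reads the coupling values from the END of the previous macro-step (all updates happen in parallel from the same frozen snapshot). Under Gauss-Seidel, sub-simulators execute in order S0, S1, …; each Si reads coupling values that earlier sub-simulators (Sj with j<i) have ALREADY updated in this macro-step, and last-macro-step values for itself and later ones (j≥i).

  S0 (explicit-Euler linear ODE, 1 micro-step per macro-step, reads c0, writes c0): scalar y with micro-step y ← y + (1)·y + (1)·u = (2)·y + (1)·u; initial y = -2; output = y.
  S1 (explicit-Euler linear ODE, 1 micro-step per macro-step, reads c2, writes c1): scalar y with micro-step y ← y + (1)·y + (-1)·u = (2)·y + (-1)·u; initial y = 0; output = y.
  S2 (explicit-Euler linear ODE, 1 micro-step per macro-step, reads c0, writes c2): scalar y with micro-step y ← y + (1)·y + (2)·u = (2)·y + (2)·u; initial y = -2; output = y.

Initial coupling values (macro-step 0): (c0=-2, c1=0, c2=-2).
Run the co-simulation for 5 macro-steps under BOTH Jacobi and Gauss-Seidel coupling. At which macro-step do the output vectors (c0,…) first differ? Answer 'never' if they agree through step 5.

first divergence at macro-step: 1

[Jacobi] macro 1: S0 reads c0=-2 → after 1×micro: -6; S1 reads c2=-2 → after 1×micro: 2; S2 reads c0=-2 → after 1×micro: -8 ⇒ (c0=-6, c1=2, c2=-8)
[Jacobi] macro 2: S0 reads c0=-6 → after 1×micro: -18; S1 reads c2=-8 → after 1×micro: 12; S2 reads c0=-6 → after 1×micro: -28 ⇒ (c0=-18, c1=12, c2=-28)
[Jacobi] macro 3: S0 reads c0=-18 → after 1×micro: -54; S1 reads c2=-28 → after 1×micro: 52; S2 reads c0=-18 → after 1×micro: -92 ⇒ (c0=-54, c1=52, c2=-92)
[Jacobi] macro 4: S0 reads c0=-54 → after 1×micro: -162; S1 reads c2=-92 → after 1×micro: 196; S2 reads c0=-54 → after 1×micro: -292 ⇒ (c0=-162, c1=196, c2=-292)
[Jacobi] macro 5: S0 reads c0=-162 → after 1×micro: -486; S1 reads c2=-292 → after 1×micro: 684; S2 reads c0=-162 → after 1×micro: -908 ⇒ (c0=-486, c1=684, c2=-908)
[Gauss-Seidel] macro 1: S0 reads c0=-2 → after 1×micro: -6; S1 reads c2=-2 → after 1×micro: 2; S2 reads c0=-6 → after 1×micro: -16 ⇒ (c0=-6, c1=2, c2=-16)
[Gauss-Seidel] macro 2: S0 reads c0=-6 → after 1×micro: -18; S1 reads c2=-16 → after 1×micro: 20; S2 reads c0=-18 → after 1×micro: -68 ⇒ (c0=-18, c1=20, c2=-68)
[Gauss-Seidel] macro 3: S0 reads c0=-18 → after 1×micro: -54; S1 reads c2=-68 → after 1×micro: 108; S2 reads c0=-54 → after 1×micro: -244 ⇒ (c0=-54, c1=108, c2=-244)
[Gauss-Seidel] macro 4: S0 reads c0=-54 → after 1×micro: -162; S1 reads c2=-244 → after 1×micro: 460; S2 reads c0=-162 → after 1×micro: -812 ⇒ (c0=-162, c1=460, c2=-812)
[Gauss-Seidel] macro 5: S0 reads c0=-162 → after 1×micro: -486; S1 reads c2=-812 → after 1×micro: 1732; S2 reads c0=-486 → after 1×micro: -2596 ⇒ (c0=-486, c1=1732, c2=-2596)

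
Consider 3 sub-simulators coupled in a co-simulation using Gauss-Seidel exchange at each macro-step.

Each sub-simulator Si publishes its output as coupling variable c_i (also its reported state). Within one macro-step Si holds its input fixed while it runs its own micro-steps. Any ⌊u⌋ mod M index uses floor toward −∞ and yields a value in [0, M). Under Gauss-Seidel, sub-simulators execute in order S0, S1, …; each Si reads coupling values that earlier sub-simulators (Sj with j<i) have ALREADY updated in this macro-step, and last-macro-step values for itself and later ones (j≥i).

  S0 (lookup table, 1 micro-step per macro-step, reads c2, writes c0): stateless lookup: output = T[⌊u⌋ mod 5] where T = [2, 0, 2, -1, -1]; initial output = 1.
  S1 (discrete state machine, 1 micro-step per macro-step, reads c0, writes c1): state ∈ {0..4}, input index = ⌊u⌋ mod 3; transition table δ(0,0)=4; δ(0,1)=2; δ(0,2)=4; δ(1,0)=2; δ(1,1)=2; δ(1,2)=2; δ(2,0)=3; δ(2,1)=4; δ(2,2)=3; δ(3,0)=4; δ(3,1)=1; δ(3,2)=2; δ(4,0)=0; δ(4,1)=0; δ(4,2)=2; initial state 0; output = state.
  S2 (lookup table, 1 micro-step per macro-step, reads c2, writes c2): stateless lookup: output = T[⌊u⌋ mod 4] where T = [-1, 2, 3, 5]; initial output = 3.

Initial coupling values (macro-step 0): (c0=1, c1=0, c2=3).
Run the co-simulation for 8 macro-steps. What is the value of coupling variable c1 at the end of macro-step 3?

macro 1: S0 reads c2=3 → after 1×micro: -1; S1 reads c0=-1 → after 1×micro: 4; S2 reads c2=3 → after 1×micro: 5 ⇒ (c0=-1, c1=4, c2=5)
macro 2: S0 reads c2=5 → after 1×micro: 2; S1 reads c0=2 → after 1×micro: 2; S2 reads c2=5 → after 1×micro: 2 ⇒ (c0=2, c1=2, c2=2)
macro 3: S0 reads c2=2 → after 1×micro: 2; S1 reads c0=2 → after 1×micro: 3; S2 reads c2=2 → after 1×micro: 3 ⇒ (c0=2, c1=3, c2=3)
macro 4: S0 reads c2=3 → after 1×micro: -1; S1 reads c0=-1 → after 1×micro: 2; S2 reads c2=3 → after 1×micro: 5 ⇒ (c0=-1, c1=2, c2=5)
macro 5: S0 reads c2=5 → after 1×micro: 2; S1 reads c0=2 → after 1×micro: 3; S2 reads c2=5 → after 1×micro: 2 ⇒ (c0=2, c1=3, c2=2)
macro 6: S0 reads c2=2 → after 1×micro: 2; S1 reads c0=2 → after 1×micro: 2; S2 reads c2=2 → after 1×micro: 3 ⇒ (c0=2, c1=2, c2=3)
macro 7: S0 reads c2=3 → after 1×micro: -1; S1 reads c0=-1 → after 1×micro: 3; S2 reads c2=3 → after 1×micro: 5 ⇒ (c0=-1, c1=3, c2=5)
macro 8: S0 reads c2=5 → after 1×micro: 2; S1 reads c0=2 → after 1×micro: 2; S2 reads c2=5 → after 1×micro: 2 ⇒ (c0=2, c1=2, c2=2)

c1 at macro-step 3 = 3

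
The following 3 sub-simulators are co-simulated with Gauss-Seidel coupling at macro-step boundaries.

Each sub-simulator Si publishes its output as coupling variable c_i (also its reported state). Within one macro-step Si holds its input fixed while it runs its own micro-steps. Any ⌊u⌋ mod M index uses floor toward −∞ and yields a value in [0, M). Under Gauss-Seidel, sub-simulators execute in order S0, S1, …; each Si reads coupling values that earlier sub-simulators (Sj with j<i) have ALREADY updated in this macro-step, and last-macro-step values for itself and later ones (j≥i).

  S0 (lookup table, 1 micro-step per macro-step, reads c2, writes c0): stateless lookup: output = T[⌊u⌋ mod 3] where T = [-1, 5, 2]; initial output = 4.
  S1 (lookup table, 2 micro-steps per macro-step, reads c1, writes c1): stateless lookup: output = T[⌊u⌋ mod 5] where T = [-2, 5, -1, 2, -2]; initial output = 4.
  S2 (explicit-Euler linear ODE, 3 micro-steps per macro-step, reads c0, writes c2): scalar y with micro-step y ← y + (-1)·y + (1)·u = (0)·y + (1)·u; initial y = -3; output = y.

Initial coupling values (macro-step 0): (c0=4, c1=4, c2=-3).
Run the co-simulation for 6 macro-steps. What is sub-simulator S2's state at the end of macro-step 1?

macro 1: S0 reads c2=-3 → after 1×micro: -1; S1 reads c1=4 → after 2×micro: -2; S2 reads c0=-1 → after 3×micro: -1 ⇒ (c0=-1, c1=-2, c2=-1)
macro 2: S0 reads c2=-1 → after 1×micro: 2; S1 reads c1=-2 → after 2×micro: 2; S2 reads c0=2 → after 3×micro: 2 ⇒ (c0=2, c1=2, c2=2)
macro 3: S0 reads c2=2 → after 1×micro: 2; S1 reads c1=2 → after 2×micro: -1; S2 reads c0=2 → after 3×micro: 2 ⇒ (c0=2, c1=-1, c2=2)
macro 4: S0 reads c2=2 → after 1×micro: 2; S1 reads c1=-1 → after 2×micro: -2; S2 reads c0=2 → after 3×micro: 2 ⇒ (c0=2, c1=-2, c2=2)
macro 5: S0 reads c2=2 → after 1×micro: 2; S1 reads c1=-2 → after 2×micro: 2; S2 reads c0=2 → after 3×micro: 2 ⇒ (c0=2, c1=2, c2=2)
macro 6: S0 reads c2=2 → after 1×micro: 2; S1 reads c1=2 → after 2×micro: -1; S2 reads c0=2 → after 3×micro: 2 ⇒ (c0=2, c1=-1, c2=2)

S2 state at macro-step 1 = -1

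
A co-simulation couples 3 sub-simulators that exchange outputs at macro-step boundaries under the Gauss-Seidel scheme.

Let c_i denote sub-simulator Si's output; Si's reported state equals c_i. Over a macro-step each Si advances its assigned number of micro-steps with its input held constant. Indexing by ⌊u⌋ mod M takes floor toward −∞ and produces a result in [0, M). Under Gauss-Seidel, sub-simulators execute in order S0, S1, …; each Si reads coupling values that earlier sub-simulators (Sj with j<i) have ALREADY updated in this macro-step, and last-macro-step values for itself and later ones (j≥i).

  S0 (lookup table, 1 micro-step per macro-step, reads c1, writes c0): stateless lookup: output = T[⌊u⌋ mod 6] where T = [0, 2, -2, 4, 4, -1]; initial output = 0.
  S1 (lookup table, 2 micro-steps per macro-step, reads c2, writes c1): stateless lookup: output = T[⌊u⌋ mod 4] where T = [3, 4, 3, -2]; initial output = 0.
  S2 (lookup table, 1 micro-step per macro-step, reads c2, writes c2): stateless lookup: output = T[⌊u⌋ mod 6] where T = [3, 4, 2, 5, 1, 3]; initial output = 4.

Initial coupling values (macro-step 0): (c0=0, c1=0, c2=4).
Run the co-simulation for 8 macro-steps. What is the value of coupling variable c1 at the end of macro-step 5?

c1 at macro-step 5 = 3

macro 1: S0 reads c1=0 → after 1×micro: 0; S1 reads c2=4 → after 2×micro: 3; S2 reads c2=4 → after 1×micro: 1 ⇒ (c0=0, c1=3, c2=1)
macro 2: S0 reads c1=3 → after 1×micro: 4; S1 reads c2=1 → after 2×micro: 4; S2 reads c2=1 → after 1×micro: 4 ⇒ (c0=4, c1=4, c2=4)
macro 3: S0 reads c1=4 → after 1×micro: 4; S1 reads c2=4 → after 2×micro: 3; S2 reads c2=4 → after 1×micro: 1 ⇒ (c0=4, c1=3, c2=1)
macro 4: S0 reads c1=3 → after 1×micro: 4; S1 reads c2=1 → after 2×micro: 4; S2 reads c2=1 → after 1×micro: 4 ⇒ (c0=4, c1=4, c2=4)
macro 5: S0 reads c1=4 → after 1×micro: 4; S1 reads c2=4 → after 2×micro: 3; S2 reads c2=4 → after 1×micro: 1 ⇒ (c0=4, c1=3, c2=1)
macro 6: S0 reads c1=3 → after 1×micro: 4; S1 reads c2=1 → after 2×micro: 4; S2 reads c2=1 → after 1×micro: 4 ⇒ (c0=4, c1=4, c2=4)
macro 7: S0 reads c1=4 → after 1×micro: 4; S1 reads c2=4 → after 2×micro: 3; S2 reads c2=4 → after 1×micro: 1 ⇒ (c0=4, c1=3, c2=1)
macro 8: S0 reads c1=3 → after 1×micro: 4; S1 reads c2=1 → after 2×micro: 4; S2 reads c2=1 → after 1×micro: 4 ⇒ (c0=4, c1=4, c2=4)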